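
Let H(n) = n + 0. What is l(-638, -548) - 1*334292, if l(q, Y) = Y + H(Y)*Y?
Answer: -34536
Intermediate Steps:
H(n) = n
l(q, Y) = Y + Y² (l(q, Y) = Y + Y*Y = Y + Y²)
l(-638, -548) - 1*334292 = -548*(1 - 548) - 1*334292 = -548*(-547) - 334292 = 299756 - 334292 = -34536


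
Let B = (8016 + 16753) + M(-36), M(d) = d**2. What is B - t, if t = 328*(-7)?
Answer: 28361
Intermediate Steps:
B = 26065 (B = (8016 + 16753) + (-36)**2 = 24769 + 1296 = 26065)
t = -2296
B - t = 26065 - 1*(-2296) = 26065 + 2296 = 28361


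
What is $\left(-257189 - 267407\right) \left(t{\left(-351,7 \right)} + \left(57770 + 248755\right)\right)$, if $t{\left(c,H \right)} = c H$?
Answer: $-159512856528$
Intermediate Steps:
$t{\left(c,H \right)} = H c$
$\left(-257189 - 267407\right) \left(t{\left(-351,7 \right)} + \left(57770 + 248755\right)\right) = \left(-257189 - 267407\right) \left(7 \left(-351\right) + \left(57770 + 248755\right)\right) = - 524596 \left(-2457 + 306525\right) = \left(-524596\right) 304068 = -159512856528$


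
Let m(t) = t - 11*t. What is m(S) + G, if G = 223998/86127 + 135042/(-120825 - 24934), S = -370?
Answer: 15490008305416/4184595131 ≈ 3701.7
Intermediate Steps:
m(t) = -10*t
G = 7006320716/4184595131 (G = 223998*(1/86127) + 135042/(-145759) = 74666/28709 + 135042*(-1/145759) = 74666/28709 - 135042/145759 = 7006320716/4184595131 ≈ 1.6743)
m(S) + G = -10*(-370) + 7006320716/4184595131 = 3700 + 7006320716/4184595131 = 15490008305416/4184595131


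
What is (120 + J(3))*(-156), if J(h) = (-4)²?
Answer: -21216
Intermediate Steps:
J(h) = 16
(120 + J(3))*(-156) = (120 + 16)*(-156) = 136*(-156) = -21216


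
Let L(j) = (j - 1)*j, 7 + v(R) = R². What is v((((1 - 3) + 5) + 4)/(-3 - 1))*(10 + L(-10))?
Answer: -945/2 ≈ -472.50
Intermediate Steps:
v(R) = -7 + R²
L(j) = j*(-1 + j) (L(j) = (-1 + j)*j = j*(-1 + j))
v((((1 - 3) + 5) + 4)/(-3 - 1))*(10 + L(-10)) = (-7 + ((((1 - 3) + 5) + 4)/(-3 - 1))²)*(10 - 10*(-1 - 10)) = (-7 + (((-2 + 5) + 4)/(-4))²)*(10 - 10*(-11)) = (-7 + ((3 + 4)*(-¼))²)*(10 + 110) = (-7 + (7*(-¼))²)*120 = (-7 + (-7/4)²)*120 = (-7 + 49/16)*120 = -63/16*120 = -945/2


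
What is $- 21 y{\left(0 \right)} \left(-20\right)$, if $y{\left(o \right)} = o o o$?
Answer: $0$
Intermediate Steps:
$y{\left(o \right)} = o^{3}$ ($y{\left(o \right)} = o^{2} o = o^{3}$)
$- 21 y{\left(0 \right)} \left(-20\right) = - 21 \cdot 0^{3} \left(-20\right) = \left(-21\right) 0 \left(-20\right) = 0 \left(-20\right) = 0$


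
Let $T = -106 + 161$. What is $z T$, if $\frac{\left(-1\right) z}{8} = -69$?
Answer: $30360$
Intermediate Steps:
$z = 552$ ($z = \left(-8\right) \left(-69\right) = 552$)
$T = 55$
$z T = 552 \cdot 55 = 30360$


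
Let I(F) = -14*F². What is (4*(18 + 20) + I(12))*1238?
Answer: -2307632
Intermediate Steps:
(4*(18 + 20) + I(12))*1238 = (4*(18 + 20) - 14*12²)*1238 = (4*38 - 14*144)*1238 = (152 - 2016)*1238 = -1864*1238 = -2307632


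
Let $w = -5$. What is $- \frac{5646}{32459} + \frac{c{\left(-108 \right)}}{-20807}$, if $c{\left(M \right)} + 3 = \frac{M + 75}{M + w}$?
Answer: $- \frac{13264891932}{76317308669} \approx -0.17381$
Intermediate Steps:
$c{\left(M \right)} = -3 + \frac{75 + M}{-5 + M}$ ($c{\left(M \right)} = -3 + \frac{M + 75}{M - 5} = -3 + \frac{75 + M}{-5 + M}$)
$- \frac{5646}{32459} + \frac{c{\left(-108 \right)}}{-20807} = - \frac{5646}{32459} + \frac{2 \frac{1}{-5 - 108} \left(45 - -108\right)}{-20807} = \left(-5646\right) \frac{1}{32459} + \frac{2 \left(45 + 108\right)}{-113} \left(- \frac{1}{20807}\right) = - \frac{5646}{32459} + 2 \left(- \frac{1}{113}\right) 153 \left(- \frac{1}{20807}\right) = - \frac{5646}{32459} - - \frac{306}{2351191} = - \frac{5646}{32459} + \frac{306}{2351191} = - \frac{13264891932}{76317308669}$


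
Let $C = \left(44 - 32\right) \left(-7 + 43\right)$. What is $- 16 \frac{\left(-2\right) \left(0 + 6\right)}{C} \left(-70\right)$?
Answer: $- \frac{280}{9} \approx -31.111$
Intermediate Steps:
$C = 432$ ($C = 12 \cdot 36 = 432$)
$- 16 \frac{\left(-2\right) \left(0 + 6\right)}{C} \left(-70\right) = - 16 \frac{\left(-2\right) \left(0 + 6\right)}{432} \left(-70\right) = - 16 \left(-2\right) 6 \cdot \frac{1}{432} \left(-70\right) = - 16 \left(\left(-12\right) \frac{1}{432}\right) \left(-70\right) = \left(-16\right) \left(- \frac{1}{36}\right) \left(-70\right) = \frac{4}{9} \left(-70\right) = - \frac{280}{9}$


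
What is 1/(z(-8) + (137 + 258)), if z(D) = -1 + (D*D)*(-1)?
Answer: 1/330 ≈ 0.0030303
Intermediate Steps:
z(D) = -1 - D**2 (z(D) = -1 + D**2*(-1) = -1 - D**2)
1/(z(-8) + (137 + 258)) = 1/((-1 - 1*(-8)**2) + (137 + 258)) = 1/((-1 - 1*64) + 395) = 1/((-1 - 64) + 395) = 1/(-65 + 395) = 1/330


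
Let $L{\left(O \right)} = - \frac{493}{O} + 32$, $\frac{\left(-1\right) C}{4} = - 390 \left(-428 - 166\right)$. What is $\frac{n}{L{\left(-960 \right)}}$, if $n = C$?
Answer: $- \frac{68428800}{2401} \approx -28500.0$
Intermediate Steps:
$C = -926640$ ($C = - 4 \left(- 390 \left(-428 - 166\right)\right) = - 4 \left(\left(-390\right) \left(-594\right)\right) = \left(-4\right) 231660 = -926640$)
$n = -926640$
$L{\left(O \right)} = 32 - \frac{493}{O}$
$\frac{n}{L{\left(-960 \right)}} = - \frac{926640}{32 - \frac{493}{-960}} = - \frac{926640}{32 - - \frac{493}{960}} = - \frac{926640}{32 + \frac{493}{960}} = - \frac{926640}{\frac{31213}{960}} = \left(-926640\right) \frac{960}{31213} = - \frac{68428800}{2401}$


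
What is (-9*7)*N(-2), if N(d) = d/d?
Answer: -63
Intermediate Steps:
N(d) = 1
(-9*7)*N(-2) = -9*7*1 = -63*1 = -63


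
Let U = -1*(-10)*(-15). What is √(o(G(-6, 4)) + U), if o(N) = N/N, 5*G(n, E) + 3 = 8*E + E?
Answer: I*√149 ≈ 12.207*I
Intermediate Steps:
U = -150 (U = 10*(-15) = -150)
G(n, E) = -⅗ + 9*E/5 (G(n, E) = -⅗ + (8*E + E)/5 = -⅗ + (9*E)/5 = -⅗ + 9*E/5)
o(N) = 1
√(o(G(-6, 4)) + U) = √(1 - 150) = √(-149) = I*√149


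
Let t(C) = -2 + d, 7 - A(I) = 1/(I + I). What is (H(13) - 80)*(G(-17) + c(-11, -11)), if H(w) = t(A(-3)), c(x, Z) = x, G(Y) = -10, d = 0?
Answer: 1722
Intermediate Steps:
A(I) = 7 - 1/(2*I) (A(I) = 7 - 1/(I + I) = 7 - 1/(2*I))
t(C) = -2 (t(C) = -2 + 0 = -2)
H(w) = -2
(H(13) - 80)*(G(-17) + c(-11, -11)) = (-2 - 80)*(-10 - 11) = -82*(-21) = 1722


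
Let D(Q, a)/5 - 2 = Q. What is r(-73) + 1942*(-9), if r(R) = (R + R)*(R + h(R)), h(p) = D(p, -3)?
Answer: 45010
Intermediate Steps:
D(Q, a) = 10 + 5*Q
h(p) = 10 + 5*p
r(R) = 2*R*(10 + 6*R) (r(R) = (R + R)*(R + (10 + 5*R)) = (2*R)*(10 + 6*R) = 2*R*(10 + 6*R))
r(-73) + 1942*(-9) = 4*(-73)*(5 + 3*(-73)) + 1942*(-9) = 4*(-73)*(5 - 219) - 17478 = 4*(-73)*(-214) - 17478 = 62488 - 17478 = 45010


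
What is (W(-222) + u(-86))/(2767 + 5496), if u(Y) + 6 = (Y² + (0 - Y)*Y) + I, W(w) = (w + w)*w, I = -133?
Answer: 98429/8263 ≈ 11.912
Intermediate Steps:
W(w) = 2*w² (W(w) = (2*w)*w = 2*w²)
u(Y) = -139 (u(Y) = -6 + ((Y² + (0 - Y)*Y) - 133) = -6 + ((Y² + (-Y)*Y) - 133) = -6 + ((Y² - Y²) - 133) = -6 + (0 - 133) = -6 - 133 = -139)
(W(-222) + u(-86))/(2767 + 5496) = (2*(-222)² - 139)/(2767 + 5496) = (2*49284 - 139)/8263 = (98568 - 139)*(1/8263) = 98429*(1/8263) = 98429/8263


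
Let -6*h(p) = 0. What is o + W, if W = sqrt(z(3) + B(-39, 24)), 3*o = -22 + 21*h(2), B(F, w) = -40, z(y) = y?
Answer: -22/3 + I*sqrt(37) ≈ -7.3333 + 6.0828*I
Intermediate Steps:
h(p) = 0 (h(p) = -1/6*0 = 0)
o = -22/3 (o = (-22 + 21*0)/3 = (-22 + 0)/3 = (1/3)*(-22) = -22/3 ≈ -7.3333)
W = I*sqrt(37) (W = sqrt(3 - 40) = sqrt(-37) = I*sqrt(37) ≈ 6.0828*I)
o + W = -22/3 + I*sqrt(37)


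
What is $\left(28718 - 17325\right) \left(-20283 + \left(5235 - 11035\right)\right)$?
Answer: $-297163619$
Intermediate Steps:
$\left(28718 - 17325\right) \left(-20283 + \left(5235 - 11035\right)\right) = 11393 \left(-20283 + \left(5235 - 11035\right)\right) = 11393 \left(-20283 - 5800\right) = 11393 \left(-26083\right) = -297163619$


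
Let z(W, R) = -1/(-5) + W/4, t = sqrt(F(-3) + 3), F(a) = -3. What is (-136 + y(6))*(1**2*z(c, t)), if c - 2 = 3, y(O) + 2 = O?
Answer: -957/5 ≈ -191.40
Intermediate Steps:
y(O) = -2 + O
c = 5 (c = 2 + 3 = 5)
t = 0 (t = sqrt(-3 + 3) = sqrt(0) = 0)
z(W, R) = 1/5 + W/4 (z(W, R) = -1*(-1/5) + W*(1/4) = 1/5 + W/4)
(-136 + y(6))*(1**2*z(c, t)) = (-136 + (-2 + 6))*(1**2*(1/5 + (1/4)*5)) = (-136 + 4)*(1*(1/5 + 5/4)) = -132*29/20 = -957/5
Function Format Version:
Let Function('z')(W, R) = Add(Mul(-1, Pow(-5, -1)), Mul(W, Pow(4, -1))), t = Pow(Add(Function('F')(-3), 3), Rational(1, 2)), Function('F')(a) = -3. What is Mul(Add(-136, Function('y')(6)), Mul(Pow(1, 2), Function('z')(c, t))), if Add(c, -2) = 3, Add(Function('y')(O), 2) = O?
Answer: Rational(-957, 5) ≈ -191.40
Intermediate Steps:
Function('y')(O) = Add(-2, O)
c = 5 (c = Add(2, 3) = 5)
t = 0 (t = Pow(Add(-3, 3), Rational(1, 2)) = Pow(0, Rational(1, 2)) = 0)
Function('z')(W, R) = Add(Rational(1, 5), Mul(Rational(1, 4), W)) (Function('z')(W, R) = Add(Mul(-1, Rational(-1, 5)), Mul(W, Rational(1, 4))) = Add(Rational(1, 5), Mul(Rational(1, 4), W)))
Mul(Add(-136, Function('y')(6)), Mul(Pow(1, 2), Function('z')(c, t))) = Mul(Add(-136, Add(-2, 6)), Mul(Pow(1, 2), Add(Rational(1, 5), Mul(Rational(1, 4), 5)))) = Mul(Add(-136, 4), Mul(1, Add(Rational(1, 5), Rational(5, 4)))) = Mul(-132, Mul(1, Rational(29, 20))) = Mul(-132, Rational(29, 20)) = Rational(-957, 5)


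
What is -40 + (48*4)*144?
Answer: 27608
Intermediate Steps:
-40 + (48*4)*144 = -40 + 192*144 = -40 + 27648 = 27608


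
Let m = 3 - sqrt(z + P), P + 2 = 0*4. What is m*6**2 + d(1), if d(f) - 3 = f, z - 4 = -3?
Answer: 112 - 36*I ≈ 112.0 - 36.0*I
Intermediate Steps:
z = 1 (z = 4 - 3 = 1)
d(f) = 3 + f
P = -2 (P = -2 + 0*4 = -2 + 0 = -2)
m = 3 - I (m = 3 - sqrt(1 - 2) = 3 - sqrt(-1) = 3 - I ≈ 3.0 - 1.0*I)
m*6**2 + d(1) = (3 - I)*6**2 + (3 + 1) = (3 - I)*36 + 4 = (108 - 36*I) + 4 = 112 - 36*I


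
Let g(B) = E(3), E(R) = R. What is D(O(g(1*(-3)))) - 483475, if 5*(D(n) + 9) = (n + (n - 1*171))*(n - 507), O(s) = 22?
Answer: -471165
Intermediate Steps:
g(B) = 3
D(n) = -9 + (-507 + n)*(-171 + 2*n)/5 (D(n) = -9 + ((n + (n - 1*171))*(n - 507))/5 = -9 + ((n + (n - 171))*(-507 + n))/5 = -9 + ((n + (-171 + n))*(-507 + n))/5 = -9 + ((-171 + 2*n)*(-507 + n))/5 = -9 + ((-507 + n)*(-171 + 2*n))/5 = -9 + (-507 + n)*(-171 + 2*n)/5)
D(O(g(1*(-3)))) - 483475 = (86652/5 - 237*22 + (⅖)*22²) - 483475 = (86652/5 - 5214 + (⅖)*484) - 483475 = (86652/5 - 5214 + 968/5) - 483475 = 12310 - 483475 = -471165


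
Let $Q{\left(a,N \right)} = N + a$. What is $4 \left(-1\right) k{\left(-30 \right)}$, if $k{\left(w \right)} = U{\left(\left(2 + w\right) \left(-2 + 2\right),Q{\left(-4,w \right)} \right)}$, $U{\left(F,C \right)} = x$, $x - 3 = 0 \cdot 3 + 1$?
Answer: $-16$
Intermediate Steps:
$x = 4$ ($x = 3 + \left(0 \cdot 3 + 1\right) = 3 + \left(0 + 1\right) = 3 + 1 = 4$)
$U{\left(F,C \right)} = 4$
$k{\left(w \right)} = 4$
$4 \left(-1\right) k{\left(-30 \right)} = 4 \left(-1\right) 4 = \left(-4\right) 4 = -16$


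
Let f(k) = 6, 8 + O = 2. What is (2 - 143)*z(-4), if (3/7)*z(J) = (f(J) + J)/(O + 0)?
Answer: 329/3 ≈ 109.67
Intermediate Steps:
O = -6 (O = -8 + 2 = -6)
z(J) = -7/3 - 7*J/18 (z(J) = 7*((6 + J)/(-6 + 0))/3 = 7*((6 + J)/(-6))/3 = 7*((6 + J)*(-⅙))/3 = 7*(-1 - J/6)/3 = -7/3 - 7*J/18)
(2 - 143)*z(-4) = (2 - 143)*(-7/3 - 7/18*(-4)) = -141*(-7/3 + 14/9) = -141*(-7/9) = 329/3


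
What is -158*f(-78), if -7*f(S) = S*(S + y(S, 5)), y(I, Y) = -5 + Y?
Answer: 961272/7 ≈ 1.3732e+5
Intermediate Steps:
f(S) = -S²/7 (f(S) = -S*(S + (-5 + 5))/7 = -S*(S + 0)/7 = -S*S/7 = -S²/7)
-158*f(-78) = -(-158)*(-78)²/7 = -(-158)*6084/7 = -158*(-6084/7) = 961272/7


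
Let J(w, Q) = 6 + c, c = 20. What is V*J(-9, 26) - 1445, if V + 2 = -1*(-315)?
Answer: 6693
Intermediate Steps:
J(w, Q) = 26 (J(w, Q) = 6 + 20 = 26)
V = 313 (V = -2 - 1*(-315) = -2 + 315 = 313)
V*J(-9, 26) - 1445 = 313*26 - 1445 = 8138 - 1445 = 6693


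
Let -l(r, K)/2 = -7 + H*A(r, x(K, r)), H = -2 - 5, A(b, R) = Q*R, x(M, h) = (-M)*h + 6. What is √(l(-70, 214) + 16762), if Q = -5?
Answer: 2*I*√258061 ≈ 1016.0*I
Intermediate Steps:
x(M, h) = 6 - M*h (x(M, h) = -M*h + 6 = 6 - M*h)
A(b, R) = -5*R
H = -7
l(r, K) = -406 + 70*K*r (l(r, K) = -2*(-7 - (-35)*(6 - K*r)) = -2*(-7 - 7*(-30 + 5*K*r)) = -2*(-7 + (210 - 35*K*r)) = -2*(203 - 35*K*r) = -406 + 70*K*r)
√(l(-70, 214) + 16762) = √((-406 + 70*214*(-70)) + 16762) = √((-406 - 1048600) + 16762) = √(-1049006 + 16762) = √(-1032244) = 2*I*√258061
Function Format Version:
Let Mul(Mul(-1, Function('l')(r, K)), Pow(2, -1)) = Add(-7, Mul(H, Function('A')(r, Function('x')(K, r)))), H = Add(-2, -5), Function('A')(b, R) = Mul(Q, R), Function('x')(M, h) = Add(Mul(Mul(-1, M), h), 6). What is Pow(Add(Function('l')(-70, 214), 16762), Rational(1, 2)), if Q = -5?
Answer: Mul(2, I, Pow(258061, Rational(1, 2))) ≈ Mul(1016.0, I)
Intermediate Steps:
Function('x')(M, h) = Add(6, Mul(-1, M, h)) (Function('x')(M, h) = Add(Mul(-1, M, h), 6) = Add(6, Mul(-1, M, h)))
Function('A')(b, R) = Mul(-5, R)
H = -7
Function('l')(r, K) = Add(-406, Mul(70, K, r)) (Function('l')(r, K) = Mul(-2, Add(-7, Mul(-7, Mul(-5, Add(6, Mul(-1, K, r)))))) = Mul(-2, Add(-7, Mul(-7, Add(-30, Mul(5, K, r))))) = Mul(-2, Add(-7, Add(210, Mul(-35, K, r)))) = Mul(-2, Add(203, Mul(-35, K, r))) = Add(-406, Mul(70, K, r)))
Pow(Add(Function('l')(-70, 214), 16762), Rational(1, 2)) = Pow(Add(Add(-406, Mul(70, 214, -70)), 16762), Rational(1, 2)) = Pow(Add(Add(-406, -1048600), 16762), Rational(1, 2)) = Pow(Add(-1049006, 16762), Rational(1, 2)) = Pow(-1032244, Rational(1, 2)) = Mul(2, I, Pow(258061, Rational(1, 2)))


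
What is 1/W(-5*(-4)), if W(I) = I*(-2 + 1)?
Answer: -1/20 ≈ -0.050000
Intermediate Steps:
W(I) = -I (W(I) = I*(-1) = -I)
1/W(-5*(-4)) = 1/(-(-5)*(-4)) = 1/(-1*20) = 1/(-20) = -1/20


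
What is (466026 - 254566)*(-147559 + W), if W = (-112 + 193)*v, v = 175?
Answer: -28205380640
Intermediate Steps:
W = 14175 (W = (-112 + 193)*175 = 81*175 = 14175)
(466026 - 254566)*(-147559 + W) = (466026 - 254566)*(-147559 + 14175) = 211460*(-133384) = -28205380640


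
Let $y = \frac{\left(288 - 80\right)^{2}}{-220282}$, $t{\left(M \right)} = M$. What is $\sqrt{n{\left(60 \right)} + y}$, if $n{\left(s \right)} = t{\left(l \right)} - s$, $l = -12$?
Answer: $\frac{2 i \sqrt{218954360386}}{110141} \approx 8.4968 i$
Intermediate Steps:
$n{\left(s \right)} = -12 - s$
$y = - \frac{21632}{110141}$ ($y = 208^{2} \left(- \frac{1}{220282}\right) = 43264 \left(- \frac{1}{220282}\right) = - \frac{21632}{110141} \approx -0.1964$)
$\sqrt{n{\left(60 \right)} + y} = \sqrt{\left(-12 - 60\right) - \frac{21632}{110141}} = \sqrt{-72 - \frac{21632}{110141}} = \sqrt{- \frac{7951784}{110141}} = \frac{2 i \sqrt{218954360386}}{110141}$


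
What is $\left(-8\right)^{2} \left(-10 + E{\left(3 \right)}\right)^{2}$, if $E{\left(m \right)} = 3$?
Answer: $3136$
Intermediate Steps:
$\left(-8\right)^{2} \left(-10 + E{\left(3 \right)}\right)^{2} = \left(-8\right)^{2} \left(-10 + 3\right)^{2} = 64 \left(-7\right)^{2} = 64 \cdot 49 = 3136$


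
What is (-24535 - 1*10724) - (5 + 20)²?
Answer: -35884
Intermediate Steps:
(-24535 - 1*10724) - (5 + 20)² = (-24535 - 10724) - 1*25² = -35259 - 1*625 = -35259 - 625 = -35884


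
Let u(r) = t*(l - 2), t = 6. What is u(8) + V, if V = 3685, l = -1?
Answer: 3667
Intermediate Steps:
u(r) = -18 (u(r) = 6*(-1 - 2) = 6*(-3) = -18)
u(8) + V = -18 + 3685 = 3667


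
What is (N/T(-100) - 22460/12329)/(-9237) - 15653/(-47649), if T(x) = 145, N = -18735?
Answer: 5991995597172/17485098181537 ≈ 0.34269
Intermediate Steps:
(N/T(-100) - 22460/12329)/(-9237) - 15653/(-47649) = (-18735/145 - 22460/12329)/(-9237) - 15653/(-47649) = (-18735*1/145 - 22460*1/12329)*(-1/9237) - 15653*(-1/47649) = (-3747/29 - 22460/12329)*(-1/9237) + 15653/47649 = -46848103/357541*(-1/9237) + 15653/47649 = 46848103/3302606217 + 15653/47649 = 5991995597172/17485098181537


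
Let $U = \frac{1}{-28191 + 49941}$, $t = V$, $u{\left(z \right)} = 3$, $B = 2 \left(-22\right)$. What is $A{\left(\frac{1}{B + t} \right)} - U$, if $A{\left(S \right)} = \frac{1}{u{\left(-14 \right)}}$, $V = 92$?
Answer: $\frac{7249}{21750} \approx 0.33329$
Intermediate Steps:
$B = -44$
$t = 92$
$U = \frac{1}{21750} \approx 4.5977 \cdot 10^{-5}$
$A{\left(S \right)} = \frac{1}{3}$
$A{\left(\frac{1}{B + t} \right)} - U = \frac{1}{3} - \frac{1}{21750} = \frac{7249}{21750}$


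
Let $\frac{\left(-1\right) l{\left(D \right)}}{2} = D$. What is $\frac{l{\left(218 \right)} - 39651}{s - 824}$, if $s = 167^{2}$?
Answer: $- \frac{40087}{27065} \approx -1.4811$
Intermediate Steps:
$s = 27889$
$l{\left(D \right)} = - 2 D$
$\frac{l{\left(218 \right)} - 39651}{s - 824} = \frac{\left(-2\right) 218 - 39651}{27889 - 824} = \frac{-436 - 39651}{27065} = \left(-40087\right) \frac{1}{27065} = - \frac{40087}{27065}$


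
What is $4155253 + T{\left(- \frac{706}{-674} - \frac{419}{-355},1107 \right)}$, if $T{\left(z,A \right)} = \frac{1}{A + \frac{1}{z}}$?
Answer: $\frac{1226443952951951}{295155061} \approx 4.1553 \cdot 10^{6}$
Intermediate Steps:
$4155253 + T{\left(- \frac{706}{-674} - \frac{419}{-355},1107 \right)} = 4155253 + \frac{- \frac{706}{-674} - \frac{419}{-355}}{1 + 1107 \left(- \frac{706}{-674} - \frac{419}{-355}\right)} = 4155253 + \frac{\left(-706\right) \left(- \frac{1}{674}\right) - - \frac{419}{355}}{1 + 1107 \left(\left(-706\right) \left(- \frac{1}{674}\right) - - \frac{419}{355}\right)} = 4155253 + \frac{\frac{353}{337} + \frac{419}{355}}{1 + 1107 \left(\frac{353}{337} + \frac{419}{355}\right)} = 4155253 + \frac{266518}{119635 \left(1 + 1107 \cdot \frac{266518}{119635}\right)} = 4155253 + \frac{266518}{119635 \left(1 + \frac{295035426}{119635}\right)} = 4155253 + \frac{266518}{119635 \cdot \frac{295155061}{119635}} = 4155253 + \frac{266518}{119635} \cdot \frac{119635}{295155061} = 4155253 + \frac{266518}{295155061} = \frac{1226443952951951}{295155061}$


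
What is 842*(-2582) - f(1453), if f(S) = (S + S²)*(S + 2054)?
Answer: -7411279678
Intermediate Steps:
f(S) = (2054 + S)*(S + S²) (f(S) = (S + S²)*(2054 + S) = (2054 + S)*(S + S²))
842*(-2582) - f(1453) = 842*(-2582) - 1453*(2054 + 1453² + 2055*1453) = -2174044 - 1453*(2054 + 2111209 + 2985915) = -2174044 - 1453*5099178 = -2174044 - 1*7409105634 = -2174044 - 7409105634 = -7411279678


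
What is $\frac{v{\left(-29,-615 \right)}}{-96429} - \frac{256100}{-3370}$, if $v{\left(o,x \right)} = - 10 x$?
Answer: $\frac{822491380}{10832191} \approx 75.93$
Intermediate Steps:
$\frac{v{\left(-29,-615 \right)}}{-96429} - \frac{256100}{-3370} = \frac{\left(-10\right) \left(-615\right)}{-96429} - \frac{256100}{-3370} = 6150 \left(- \frac{1}{96429}\right) - - \frac{25610}{337} = - \frac{2050}{32143} + \frac{25610}{337} = \frac{822491380}{10832191}$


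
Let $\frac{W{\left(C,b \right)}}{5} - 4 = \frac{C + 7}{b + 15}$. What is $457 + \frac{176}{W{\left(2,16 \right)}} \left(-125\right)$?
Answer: $- \frac{75619}{133} \approx -568.56$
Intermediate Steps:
$W{\left(C,b \right)} = 20 + \frac{5 \left(7 + C\right)}{15 + b}$ ($W{\left(C,b \right)} = 20 + 5 \frac{C + 7}{b + 15} = 20 + 5 \frac{7 + C}{15 + b} = 20 + \frac{5 \left(7 + C\right)}{15 + b}$)
$457 + \frac{176}{W{\left(2,16 \right)}} \left(-125\right) = 457 + \frac{176}{5 \frac{1}{15 + 16} \left(67 + 2 + 4 \cdot 16\right)} \left(-125\right) = 457 + \frac{176}{5 \cdot \frac{1}{31} \left(67 + 2 + 64\right)} \left(-125\right) = 457 + \frac{176}{5 \cdot \frac{1}{31} \cdot 133} \left(-125\right) = 457 + \frac{176}{\frac{665}{31}} \left(-125\right) = 457 + 176 \cdot \frac{31}{665} \left(-125\right) = 457 + \frac{5456}{665} \left(-125\right) = 457 - \frac{136400}{133} = - \frac{75619}{133}$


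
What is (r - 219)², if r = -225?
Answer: 197136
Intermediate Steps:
(r - 219)² = (-225 - 219)² = (-444)² = 197136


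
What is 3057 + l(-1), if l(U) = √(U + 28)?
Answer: 3057 + 3*√3 ≈ 3062.2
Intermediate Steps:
l(U) = √(28 + U)
3057 + l(-1) = 3057 + √(28 - 1) = 3057 + √27 = 3057 + 3*√3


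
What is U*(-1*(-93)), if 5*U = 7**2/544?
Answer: 4557/2720 ≈ 1.6754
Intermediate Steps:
U = 49/2720 (U = (7**2/544)/5 = (49*(1/544))/5 = (1/5)*(49/544) = 49/2720 ≈ 0.018015)
U*(-1*(-93)) = 49*(-1*(-93))/2720 = (49/2720)*93 = 4557/2720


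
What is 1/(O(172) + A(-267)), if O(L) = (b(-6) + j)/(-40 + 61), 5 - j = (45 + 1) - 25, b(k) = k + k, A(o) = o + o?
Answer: -3/1606 ≈ -0.0018680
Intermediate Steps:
A(o) = 2*o
b(k) = 2*k
j = -16 (j = 5 - ((45 + 1) - 25) = 5 - (46 - 25) = 5 - 1*21 = 5 - 21 = -16)
O(L) = -4/3 (O(L) = (2*(-6) - 16)/(-40 + 61) = (-12 - 16)/21 = -28*1/21 = -4/3)
1/(O(172) + A(-267)) = 1/(-4/3 + 2*(-267)) = 1/(-4/3 - 534) = 1/(-1606/3) = -3/1606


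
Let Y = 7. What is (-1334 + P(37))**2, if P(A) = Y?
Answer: 1760929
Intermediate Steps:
P(A) = 7
(-1334 + P(37))**2 = (-1334 + 7)**2 = (-1327)**2 = 1760929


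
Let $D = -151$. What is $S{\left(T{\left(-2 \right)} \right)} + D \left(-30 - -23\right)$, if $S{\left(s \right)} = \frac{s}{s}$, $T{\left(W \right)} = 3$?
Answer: $1058$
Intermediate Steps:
$S{\left(s \right)} = 1$
$S{\left(T{\left(-2 \right)} \right)} + D \left(-30 - -23\right) = 1 - 151 \left(-30 - -23\right) = 1 - 151 \left(-30 + 23\right) = 1 - -1057 = 1 + 1057 = 1058$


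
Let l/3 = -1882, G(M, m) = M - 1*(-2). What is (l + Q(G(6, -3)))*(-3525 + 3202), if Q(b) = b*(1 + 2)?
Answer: 1815906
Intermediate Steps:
G(M, m) = 2 + M (G(M, m) = M + 2 = 2 + M)
Q(b) = 3*b (Q(b) = b*3 = 3*b)
l = -5646 (l = 3*(-1882) = -5646)
(l + Q(G(6, -3)))*(-3525 + 3202) = (-5646 + 3*(2 + 6))*(-3525 + 3202) = (-5646 + 3*8)*(-323) = (-5646 + 24)*(-323) = -5622*(-323) = 1815906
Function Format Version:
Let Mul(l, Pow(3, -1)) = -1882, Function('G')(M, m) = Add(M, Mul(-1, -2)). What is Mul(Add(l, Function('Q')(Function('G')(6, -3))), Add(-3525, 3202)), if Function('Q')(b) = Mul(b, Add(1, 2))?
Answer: 1815906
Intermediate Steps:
Function('G')(M, m) = Add(2, M) (Function('G')(M, m) = Add(M, 2) = Add(2, M))
Function('Q')(b) = Mul(3, b) (Function('Q')(b) = Mul(b, 3) = Mul(3, b))
l = -5646 (l = Mul(3, -1882) = -5646)
Mul(Add(l, Function('Q')(Function('G')(6, -3))), Add(-3525, 3202)) = Mul(Add(-5646, Mul(3, Add(2, 6))), Add(-3525, 3202)) = Mul(Add(-5646, Mul(3, 8)), -323) = Mul(Add(-5646, 24), -323) = Mul(-5622, -323) = 1815906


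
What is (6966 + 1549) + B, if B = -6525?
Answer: 1990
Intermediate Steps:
(6966 + 1549) + B = (6966 + 1549) - 6525 = 8515 - 6525 = 1990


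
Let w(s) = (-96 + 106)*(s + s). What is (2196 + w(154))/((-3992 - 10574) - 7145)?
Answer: -5276/21711 ≈ -0.24301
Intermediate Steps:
w(s) = 20*s (w(s) = 10*(2*s) = 20*s)
(2196 + w(154))/((-3992 - 10574) - 7145) = (2196 + 20*154)/((-3992 - 10574) - 7145) = (2196 + 3080)/(-14566 - 7145) = 5276/(-21711) = 5276*(-1/21711) = -5276/21711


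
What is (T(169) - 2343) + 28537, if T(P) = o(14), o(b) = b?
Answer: 26208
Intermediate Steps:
T(P) = 14
(T(169) - 2343) + 28537 = (14 - 2343) + 28537 = -2329 + 28537 = 26208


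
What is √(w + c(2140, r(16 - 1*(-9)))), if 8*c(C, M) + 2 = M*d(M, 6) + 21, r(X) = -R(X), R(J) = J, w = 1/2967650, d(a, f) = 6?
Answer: I*√23074199414126/1187060 ≈ 4.0466*I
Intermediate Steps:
w = 1/2967650 ≈ 3.3697e-7
r(X) = -X
c(C, M) = 19/8 + 3*M/4 (c(C, M) = -¼ + (M*6 + 21)/8 = -¼ + (6*M + 21)/8 = -¼ + (21 + 6*M)/8 = -¼ + (21/8 + 3*M/4) = 19/8 + 3*M/4)
√(w + c(2140, r(16 - 1*(-9)))) = √(1/2967650 + (19/8 + 3*(-(16 - 1*(-9)))/4)) = √(1/2967650 + (19/8 + 3*(-(16 + 9))/4)) = √(1/2967650 + (19/8 + 3*(-1*25)/4)) = √(1/2967650 + (19/8 + (¾)*(-25))) = √(1/2967650 + (19/8 - 75/4)) = √(1/2967650 - 131/8) = √(-194381071/11870600) = I*√23074199414126/1187060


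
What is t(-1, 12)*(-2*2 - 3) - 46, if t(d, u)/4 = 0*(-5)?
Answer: -46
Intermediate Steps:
t(d, u) = 0 (t(d, u) = 4*(0*(-5)) = 4*0 = 0)
t(-1, 12)*(-2*2 - 3) - 46 = 0*(-2*2 - 3) - 46 = 0*(-4 - 3) - 46 = 0*(-7) - 46 = 0 - 46 = -46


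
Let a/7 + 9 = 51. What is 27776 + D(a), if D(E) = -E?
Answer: 27482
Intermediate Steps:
a = 294 (a = -63 + 7*51 = -63 + 357 = 294)
27776 + D(a) = 27776 - 1*294 = 27776 - 294 = 27482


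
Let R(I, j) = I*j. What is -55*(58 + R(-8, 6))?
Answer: -550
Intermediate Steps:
-55*(58 + R(-8, 6)) = -55*(58 - 8*6) = -55*(58 - 48) = -55*10 = -550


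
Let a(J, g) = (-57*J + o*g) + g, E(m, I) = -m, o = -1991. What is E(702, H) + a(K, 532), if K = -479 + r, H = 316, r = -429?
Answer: -1007626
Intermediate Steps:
K = -908 (K = -479 - 429 = -908)
a(J, g) = -1990*g - 57*J (a(J, g) = (-57*J - 1991*g) + g = (-1991*g - 57*J) + g = -1990*g - 57*J)
E(702, H) + a(K, 532) = -1*702 + (-1990*532 - 57*(-908)) = -702 + (-1058680 + 51756) = -702 - 1006924 = -1007626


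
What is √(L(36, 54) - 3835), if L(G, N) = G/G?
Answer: 3*I*√426 ≈ 61.919*I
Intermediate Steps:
L(G, N) = 1
√(L(36, 54) - 3835) = √(1 - 3835) = √(-3834) = 3*I*√426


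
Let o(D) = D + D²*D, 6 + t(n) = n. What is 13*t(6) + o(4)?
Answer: 68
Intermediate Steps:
t(n) = -6 + n
o(D) = D + D³
13*t(6) + o(4) = 13*(-6 + 6) + (4 + 4³) = 13*0 + (4 + 64) = 0 + 68 = 68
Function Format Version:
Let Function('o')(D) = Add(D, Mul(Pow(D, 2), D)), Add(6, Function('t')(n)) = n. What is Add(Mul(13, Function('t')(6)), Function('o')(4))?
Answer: 68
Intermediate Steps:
Function('t')(n) = Add(-6, n)
Function('o')(D) = Add(D, Pow(D, 3))
Add(Mul(13, Function('t')(6)), Function('o')(4)) = Add(Mul(13, Add(-6, 6)), Add(4, Pow(4, 3))) = Add(Mul(13, 0), Add(4, 64)) = Add(0, 68) = 68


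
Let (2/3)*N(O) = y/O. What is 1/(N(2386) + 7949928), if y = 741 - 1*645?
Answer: 1193/9484264176 ≈ 1.2579e-7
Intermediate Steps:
y = 96 (y = 741 - 645 = 96)
N(O) = 144/O (N(O) = 3*(96/O)/2 = 144/O)
1/(N(2386) + 7949928) = 1/(144/2386 + 7949928) = 1/(144*(1/2386) + 7949928) = 1/(72/1193 + 7949928) = 1/(9484264176/1193) = 1193/9484264176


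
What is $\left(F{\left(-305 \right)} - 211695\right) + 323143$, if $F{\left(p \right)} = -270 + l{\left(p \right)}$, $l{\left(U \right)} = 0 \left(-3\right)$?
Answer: $111178$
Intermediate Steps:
$l{\left(U \right)} = 0$
$F{\left(p \right)} = -270$ ($F{\left(p \right)} = -270 + 0 = -270$)
$\left(F{\left(-305 \right)} - 211695\right) + 323143 = \left(-270 - 211695\right) + 323143 = -211965 + 323143 = 111178$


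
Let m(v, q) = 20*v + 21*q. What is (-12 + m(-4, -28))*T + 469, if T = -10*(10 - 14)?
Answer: -26731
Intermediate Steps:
T = 40 (T = -10*(-4) = 40)
(-12 + m(-4, -28))*T + 469 = (-12 + (20*(-4) + 21*(-28)))*40 + 469 = (-12 + (-80 - 588))*40 + 469 = (-12 - 668)*40 + 469 = -680*40 + 469 = -27200 + 469 = -26731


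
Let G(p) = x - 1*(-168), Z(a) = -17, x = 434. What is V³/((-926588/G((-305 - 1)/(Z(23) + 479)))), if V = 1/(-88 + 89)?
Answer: -301/463294 ≈ -0.00064970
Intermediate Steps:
G(p) = 602 (G(p) = 434 - 1*(-168) = 434 + 168 = 602)
V = 1 (V = 1/1 = 1)
V³/((-926588/G((-305 - 1)/(Z(23) + 479)))) = 1³/((-926588/602)) = 1/(-926588*1/602) = 1/(-463294/301) = 1*(-301/463294) = -301/463294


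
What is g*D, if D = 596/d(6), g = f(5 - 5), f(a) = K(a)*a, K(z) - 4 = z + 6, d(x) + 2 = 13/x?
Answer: 0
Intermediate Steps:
d(x) = -2 + 13/x
K(z) = 10 + z (K(z) = 4 + (z + 6) = 4 + (6 + z) = 10 + z)
f(a) = a*(10 + a) (f(a) = (10 + a)*a = a*(10 + a))
g = 0 (g = (5 - 5)*(10 + (5 - 5)) = 0*(10 + 0) = 0*10 = 0)
D = 3576 (D = 596/(-2 + 13/6) = 596/(⅙) = 596*6 = 3576)
g*D = 0*3576 = 0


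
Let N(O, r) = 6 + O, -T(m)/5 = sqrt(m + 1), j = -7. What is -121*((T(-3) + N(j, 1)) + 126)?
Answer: -15125 + 605*I*sqrt(2) ≈ -15125.0 + 855.6*I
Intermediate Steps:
T(m) = -5*sqrt(1 + m) (T(m) = -5*sqrt(m + 1) = -5*sqrt(1 + m))
-121*((T(-3) + N(j, 1)) + 126) = -121*((-5*sqrt(1 - 3) + (6 - 7)) + 126) = -121*((-5*I*sqrt(2) - 1) + 126) = -121*((-1 - 5*I*sqrt(2)) + 126) = -121*(125 - 5*I*sqrt(2)) = -15125 + 605*I*sqrt(2)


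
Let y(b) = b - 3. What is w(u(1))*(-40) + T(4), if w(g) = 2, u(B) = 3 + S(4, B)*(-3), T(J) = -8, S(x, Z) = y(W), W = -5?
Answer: -88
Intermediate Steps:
y(b) = -3 + b
S(x, Z) = -8 (S(x, Z) = -3 - 5 = -8)
u(B) = 27 (u(B) = 3 - 8*(-3) = 3 + 24 = 27)
w(u(1))*(-40) + T(4) = 2*(-40) - 8 = -80 - 8 = -88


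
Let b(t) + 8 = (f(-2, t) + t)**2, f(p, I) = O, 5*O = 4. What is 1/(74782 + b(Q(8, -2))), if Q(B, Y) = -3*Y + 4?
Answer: 25/1872266 ≈ 1.3353e-5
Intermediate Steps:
O = 4/5 (O = (1/5)*4 = 4/5 ≈ 0.80000)
f(p, I) = 4/5
Q(B, Y) = 4 - 3*Y
b(t) = -8 + (4/5 + t)**2
1/(74782 + b(Q(8, -2))) = 1/(74782 + (-8 + (4 + 5*(4 - 3*(-2)))**2/25)) = 1/(74782 + (-8 + (4 + 5*(4 + 6))**2/25)) = 1/(74782 + (-8 + (4 + 5*10)**2/25)) = 1/(74782 + (-8 + (4 + 50)**2/25)) = 1/(74782 + (-8 + (1/25)*54**2)) = 1/(74782 + (-8 + (1/25)*2916)) = 1/(74782 + (-8 + 2916/25)) = 1/(74782 + 2716/25) = 1/(1872266/25) = 25/1872266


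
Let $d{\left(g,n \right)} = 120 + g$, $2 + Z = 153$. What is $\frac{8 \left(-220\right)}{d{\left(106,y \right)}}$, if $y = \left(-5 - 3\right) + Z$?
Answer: $- \frac{880}{113} \approx -7.7876$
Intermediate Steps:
$Z = 151$ ($Z = -2 + 153 = 151$)
$y = 143$ ($y = \left(-5 - 3\right) + 151 = -8 + 151 = 143$)
$\frac{8 \left(-220\right)}{d{\left(106,y \right)}} = \frac{8 \left(-220\right)}{120 + 106} = - \frac{1760}{226} = \left(-1760\right) \frac{1}{226} = - \frac{880}{113}$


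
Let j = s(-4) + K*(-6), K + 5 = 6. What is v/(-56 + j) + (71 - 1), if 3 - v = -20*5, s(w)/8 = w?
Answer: 6477/94 ≈ 68.904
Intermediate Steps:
K = 1 (K = -5 + 6 = 1)
s(w) = 8*w
v = 103 (v = 3 - (-20)*5 = 3 - 1*(-100) = 3 + 100 = 103)
j = -38 (j = 8*(-4) + 1*(-6) = -32 - 6 = -38)
v/(-56 + j) + (71 - 1) = 103/(-56 - 38) + (71 - 1) = 103/(-94) + 70 = -1/94*103 + 70 = -103/94 + 70 = 6477/94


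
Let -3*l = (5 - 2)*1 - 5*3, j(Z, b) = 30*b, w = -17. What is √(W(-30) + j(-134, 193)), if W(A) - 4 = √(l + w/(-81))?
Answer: √(52146 + √341)/3 ≈ 76.132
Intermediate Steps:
l = 4 (l = -((5 - 2)*1 - 5*3)/3 = -(3*1 - 15)/3 = -(3 - 15)/3 = -⅓*(-12) = 4)
W(A) = 4 + √341/9 (W(A) = 4 + √(4 - 17/(-81)) = 4 + √(4 - 17*(-1/81)) = 4 + √(4 + 17/81) = 4 + √(341/81) = 4 + √341/9)
√(W(-30) + j(-134, 193)) = √((4 + √341/9) + 30*193) = √((4 + √341/9) + 5790) = √(5794 + √341/9)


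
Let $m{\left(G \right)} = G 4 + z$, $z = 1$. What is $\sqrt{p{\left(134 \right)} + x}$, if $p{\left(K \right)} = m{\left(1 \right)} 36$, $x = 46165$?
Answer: $\sqrt{46345} \approx 215.28$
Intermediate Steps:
$m{\left(G \right)} = 1 + 4 G$ ($m{\left(G \right)} = G 4 + 1 = 4 G + 1 = 1 + 4 G$)
$p{\left(K \right)} = 180$ ($p{\left(K \right)} = \left(1 + 4 \cdot 1\right) 36 = \left(1 + 4\right) 36 = 5 \cdot 36 = 180$)
$\sqrt{p{\left(134 \right)} + x} = \sqrt{180 + 46165} = \sqrt{46345}$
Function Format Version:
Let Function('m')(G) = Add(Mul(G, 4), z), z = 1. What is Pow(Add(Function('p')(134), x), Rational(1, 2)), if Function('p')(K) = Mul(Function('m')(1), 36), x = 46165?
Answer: Pow(46345, Rational(1, 2)) ≈ 215.28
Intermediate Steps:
Function('m')(G) = Add(1, Mul(4, G)) (Function('m')(G) = Add(Mul(G, 4), 1) = Add(Mul(4, G), 1) = Add(1, Mul(4, G)))
Function('p')(K) = 180 (Function('p')(K) = Mul(Add(1, Mul(4, 1)), 36) = Mul(Add(1, 4), 36) = Mul(5, 36) = 180)
Pow(Add(Function('p')(134), x), Rational(1, 2)) = Pow(Add(180, 46165), Rational(1, 2)) = Pow(46345, Rational(1, 2))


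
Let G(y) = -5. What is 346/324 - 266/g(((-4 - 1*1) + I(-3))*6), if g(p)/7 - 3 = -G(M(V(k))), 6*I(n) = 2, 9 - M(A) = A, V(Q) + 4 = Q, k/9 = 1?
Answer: -1193/324 ≈ -3.6821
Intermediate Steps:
k = 9 (k = 9*1 = 9)
V(Q) = -4 + Q
M(A) = 9 - A
I(n) = 1/3 (I(n) = (1/6)*2 = 1/3)
g(p) = 56 (g(p) = 21 + 7*(-1*(-5)) = 21 + 7*5 = 21 + 35 = 56)
346/324 - 266/g(((-4 - 1*1) + I(-3))*6) = 346/324 - 266/56 = 346*(1/324) - 266*1/56 = 173/162 - 19/4 = -1193/324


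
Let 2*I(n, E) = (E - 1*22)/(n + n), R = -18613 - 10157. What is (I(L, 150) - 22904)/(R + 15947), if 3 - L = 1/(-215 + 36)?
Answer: 6158312/3449387 ≈ 1.7853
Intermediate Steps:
L = 538/179 (L = 3 - 1/(-215 + 36) = 3 - 1/(-179) = 3 - 1*(-1/179) = 3 + 1/179 = 538/179 ≈ 3.0056)
R = -28770
I(n, E) = (-22 + E)/(4*n) (I(n, E) = ((E - 1*22)/(n + n))/2 = ((E - 22)/((2*n)))/2 = ((-22 + E)*(1/(2*n)))/2 = ((-22 + E)/(2*n))/2 = (-22 + E)/(4*n))
(I(L, 150) - 22904)/(R + 15947) = ((-22 + 150)/(4*(538/179)) - 22904)/(-28770 + 15947) = ((¼)*(179/538)*128 - 22904)/(-12823) = (2864/269 - 22904)*(-1/12823) = -6158312/269*(-1/12823) = 6158312/3449387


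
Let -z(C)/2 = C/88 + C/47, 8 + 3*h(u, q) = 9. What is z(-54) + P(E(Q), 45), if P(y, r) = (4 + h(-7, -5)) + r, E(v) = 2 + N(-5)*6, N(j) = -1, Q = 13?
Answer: 163967/3102 ≈ 52.858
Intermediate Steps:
h(u, q) = 1/3 (h(u, q) = -8/3 + (1/3)*9 = -8/3 + 3 = 1/3)
z(C) = -135*C/2068 (z(C) = -2*(C/88 + C/47) = -135*C/2068)
E(v) = -4 (E(v) = 2 - 1*6 = 2 - 6 = -4)
P(y, r) = 13/3 + r (P(y, r) = (4 + 1/3) + r = 13/3 + r)
z(-54) + P(E(Q), 45) = -135/2068*(-54) + (13/3 + 45) = 3645/1034 + 148/3 = 163967/3102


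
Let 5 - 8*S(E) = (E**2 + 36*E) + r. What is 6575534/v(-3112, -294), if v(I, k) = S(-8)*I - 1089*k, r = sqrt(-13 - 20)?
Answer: 759753637195/26702635409 - 1278941363*I*sqrt(33)/26702635409 ≈ 28.452 - 0.27514*I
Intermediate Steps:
r = I*sqrt(33) (r = sqrt(-33) = I*sqrt(33) ≈ 5.7446*I)
S(E) = 5/8 - 9*E/2 - E**2/8 - I*sqrt(33)/8 (S(E) = 5/8 - ((E**2 + 36*E) + I*sqrt(33))/8 = 5/8 - (E**2 + 36*E + I*sqrt(33))/8 = 5/8 + (-9*E/2 - E**2/8 - I*sqrt(33)/8) = 5/8 - 9*E/2 - E**2/8 - I*sqrt(33)/8)
v(I, k) = -1089*k + I*(229/8 - I*sqrt(33)/8) (v(I, k) = (5/8 - 9/2*(-8) - 1/8*(-8)**2 - I*sqrt(33)/8)*I - 1089*k = (5/8 + 36 - 1/8*64 - I*sqrt(33)/8)*I - 1089*k = (5/8 + 36 - 8 - I*sqrt(33)/8)*I - 1089*k = (229/8 - I*sqrt(33)/8)*I - 1089*k = I*(229/8 - I*sqrt(33)/8) - 1089*k = -1089*k + I*(229/8 - I*sqrt(33)/8))
6575534/v(-3112, -294) = 6575534/(-1089*(-294) + (1/8)*(-3112)*(229 - I*sqrt(33))) = 6575534/(320166 + (-89081 + 389*I*sqrt(33))) = 6575534/(231085 + 389*I*sqrt(33))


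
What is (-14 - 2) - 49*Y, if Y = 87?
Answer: -4279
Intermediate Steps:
(-14 - 2) - 49*Y = (-14 - 2) - 49*87 = -16 - 4263 = -4279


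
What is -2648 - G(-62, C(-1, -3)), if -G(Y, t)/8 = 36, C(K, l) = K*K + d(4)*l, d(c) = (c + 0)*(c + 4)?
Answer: -2360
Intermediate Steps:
d(c) = c*(4 + c)
C(K, l) = K² + 32*l (C(K, l) = K*K + (4*(4 + 4))*l = K² + (4*8)*l = K² + 32*l)
G(Y, t) = -288 (G(Y, t) = -8*36 = -288)
-2648 - G(-62, C(-1, -3)) = -2648 - 1*(-288) = -2648 + 288 = -2360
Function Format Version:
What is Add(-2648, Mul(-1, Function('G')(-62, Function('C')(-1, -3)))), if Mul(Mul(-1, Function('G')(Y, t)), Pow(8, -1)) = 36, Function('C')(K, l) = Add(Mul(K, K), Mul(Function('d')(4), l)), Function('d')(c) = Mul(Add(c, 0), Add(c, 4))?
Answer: -2360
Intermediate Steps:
Function('d')(c) = Mul(c, Add(4, c))
Function('C')(K, l) = Add(Pow(K, 2), Mul(32, l)) (Function('C')(K, l) = Add(Mul(K, K), Mul(Mul(4, Add(4, 4)), l)) = Add(Pow(K, 2), Mul(Mul(4, 8), l)) = Add(Pow(K, 2), Mul(32, l)))
Function('G')(Y, t) = -288 (Function('G')(Y, t) = Mul(-8, 36) = -288)
Add(-2648, Mul(-1, Function('G')(-62, Function('C')(-1, -3)))) = Add(-2648, Mul(-1, -288)) = Add(-2648, 288) = -2360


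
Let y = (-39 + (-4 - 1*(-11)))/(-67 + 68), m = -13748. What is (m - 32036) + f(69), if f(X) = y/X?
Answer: -3159128/69 ≈ -45784.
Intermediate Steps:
y = -32 (y = (-39 + (-4 + 11))/1 = (-39 + 7)*1 = -32*1 = -32)
f(X) = -32/X
(m - 32036) + f(69) = (-13748 - 32036) - 32/69 = -45784 - 32*1/69 = -45784 - 32/69 = -3159128/69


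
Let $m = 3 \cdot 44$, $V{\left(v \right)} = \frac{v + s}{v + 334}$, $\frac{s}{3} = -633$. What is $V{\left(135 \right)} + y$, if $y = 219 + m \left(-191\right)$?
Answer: $- \frac{1674783}{67} \approx -24997.0$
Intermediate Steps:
$s = -1899$ ($s = 3 \left(-633\right) = -1899$)
$V{\left(v \right)} = \frac{-1899 + v}{334 + v}$ ($V{\left(v \right)} = \frac{v - 1899}{v + 334} = \frac{-1899 + v}{334 + v}$)
$m = 132$
$y = -24993$ ($y = 219 + 132 \left(-191\right) = 219 - 25212 = -24993$)
$V{\left(135 \right)} + y = \frac{-1899 + 135}{334 + 135} - 24993 = \frac{1}{469} \left(-1764\right) - 24993 = - \frac{252}{67} - 24993 = - \frac{1674783}{67}$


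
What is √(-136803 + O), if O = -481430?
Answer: 7*I*√12617 ≈ 786.28*I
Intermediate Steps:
√(-136803 + O) = √(-136803 - 481430) = √(-618233) = 7*I*√12617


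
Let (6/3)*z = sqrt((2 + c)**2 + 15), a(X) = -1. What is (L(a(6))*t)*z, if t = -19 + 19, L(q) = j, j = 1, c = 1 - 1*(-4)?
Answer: 0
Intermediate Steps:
c = 5 (c = 1 + 4 = 5)
L(q) = 1
z = 4 (z = sqrt((2 + 5)**2 + 15)/2 = sqrt(7**2 + 15)/2 = sqrt(49 + 15)/2 = sqrt(64)/2 = (1/2)*8 = 4)
t = 0
(L(a(6))*t)*z = (1*0)*4 = 0*4 = 0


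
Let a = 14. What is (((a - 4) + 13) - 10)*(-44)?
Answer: -572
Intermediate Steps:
(((a - 4) + 13) - 10)*(-44) = (((14 - 4) + 13) - 10)*(-44) = ((10 + 13) - 10)*(-44) = (23 - 10)*(-44) = 13*(-44) = -572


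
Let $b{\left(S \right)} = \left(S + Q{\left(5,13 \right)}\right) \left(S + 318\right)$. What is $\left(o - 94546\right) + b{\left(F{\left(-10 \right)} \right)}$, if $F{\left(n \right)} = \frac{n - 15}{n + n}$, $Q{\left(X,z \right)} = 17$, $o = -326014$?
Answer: $- \frac{6635739}{16} \approx -4.1473 \cdot 10^{5}$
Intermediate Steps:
$F{\left(n \right)} = \frac{-15 + n}{2 n}$
$b{\left(S \right)} = \left(17 + S\right) \left(318 + S\right)$ ($b{\left(S \right)} = \left(S + 17\right) \left(S + 318\right) = \left(17 + S\right) \left(318 + S\right)$)
$\left(o - 94546\right) + b{\left(F{\left(-10 \right)} \right)} = \left(-326014 - 94546\right) + \left(5406 + \left(\frac{-15 - 10}{2 \left(-10\right)}\right)^{2} + 335 \frac{-15 - 10}{2 \left(-10\right)}\right) = -420560 + \left(5406 + \left(\frac{1}{2} \left(- \frac{1}{10}\right) \left(-25\right)\right)^{2} + 335 \cdot \frac{1}{2} \left(- \frac{1}{10}\right) \left(-25\right)\right) = -420560 + \left(5406 + \left(\frac{5}{4}\right)^{2} + 335 \cdot \frac{5}{4}\right) = -420560 + \left(5406 + \frac{25}{16} + \frac{1675}{4}\right) = -420560 + \frac{93221}{16} = - \frac{6635739}{16}$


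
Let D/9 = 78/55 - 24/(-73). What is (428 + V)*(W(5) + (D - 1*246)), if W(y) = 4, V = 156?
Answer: -7268032/55 ≈ -1.3215e+5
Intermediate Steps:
D = 63126/4015 (D = 9*(78/55 - 24/(-73)) = 9*(78*(1/55) - 24*(-1/73)) = 9*(78/55 + 24/73) = 9*(7014/4015) = 63126/4015 ≈ 15.723)
(428 + V)*(W(5) + (D - 1*246)) = (428 + 156)*(4 + (63126/4015 - 1*246)) = 584*(4 + (63126/4015 - 246)) = 584*(4 - 924564/4015) = 584*(-908504/4015) = -7268032/55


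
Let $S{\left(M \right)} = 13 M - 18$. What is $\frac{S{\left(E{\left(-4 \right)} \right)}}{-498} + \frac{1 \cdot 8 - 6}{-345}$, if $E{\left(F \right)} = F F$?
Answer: $- \frac{3697}{9545} \approx -0.38732$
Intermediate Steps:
$E{\left(F \right)} = F^{2}$
$S{\left(M \right)} = -18 + 13 M$
$\frac{S{\left(E{\left(-4 \right)} \right)}}{-498} + \frac{1 \cdot 8 - 6}{-345} = \frac{-18 + 13 \left(-4\right)^{2}}{-498} + \frac{1 \cdot 8 - 6}{-345} = \left(-18 + 13 \cdot 16\right) \left(- \frac{1}{498}\right) + \left(8 - 6\right) \left(- \frac{1}{345}\right) = \left(-18 + 208\right) \left(- \frac{1}{498}\right) + 2 \left(- \frac{1}{345}\right) = 190 \left(- \frac{1}{498}\right) - \frac{2}{345} = - \frac{95}{249} - \frac{2}{345} = - \frac{3697}{9545}$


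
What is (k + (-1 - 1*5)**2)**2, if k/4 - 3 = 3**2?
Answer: 7056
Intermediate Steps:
k = 48 (k = 12 + 4*3**2 = 12 + 4*9 = 12 + 36 = 48)
(k + (-1 - 1*5)**2)**2 = (48 + (-1 - 1*5)**2)**2 = (48 + (-1 - 5)**2)**2 = (48 + (-6)**2)**2 = (48 + 36)**2 = 84**2 = 7056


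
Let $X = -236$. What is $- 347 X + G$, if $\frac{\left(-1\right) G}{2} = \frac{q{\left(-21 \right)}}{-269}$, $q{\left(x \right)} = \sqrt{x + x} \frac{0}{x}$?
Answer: $81892$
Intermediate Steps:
$q{\left(x \right)} = 0$ ($q{\left(x \right)} = \sqrt{2 x} 0 = \sqrt{2} \sqrt{x} 0 = 0$)
$G = 0$ ($G = - 2 \frac{0}{-269} = - 2 \cdot 0 \left(- \frac{1}{269}\right) = \left(-2\right) 0 = 0$)
$- 347 X + G = \left(-347\right) \left(-236\right) + 0 = 81892 + 0 = 81892$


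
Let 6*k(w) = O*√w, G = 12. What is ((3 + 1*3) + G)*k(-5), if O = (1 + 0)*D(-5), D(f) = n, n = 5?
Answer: 15*I*√5 ≈ 33.541*I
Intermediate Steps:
D(f) = 5
O = 5 (O = (1 + 0)*5 = 1*5 = 5)
k(w) = 5*√w/6 (k(w) = (5*√w)/6 = 5*√w/6)
((3 + 1*3) + G)*k(-5) = ((3 + 1*3) + 12)*(5*√(-5)/6) = ((3 + 3) + 12)*(5*(I*√5)/6) = (6 + 12)*(5*I*√5/6) = 18*(5*I*√5/6) = 15*I*√5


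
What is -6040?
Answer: -6040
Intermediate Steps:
-6040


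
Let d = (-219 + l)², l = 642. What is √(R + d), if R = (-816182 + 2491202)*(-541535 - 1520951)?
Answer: I*√3454705120791 ≈ 1.8587e+6*I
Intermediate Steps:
d = 178929 (d = (-219 + 642)² = 423² = 178929)
R = -3454705299720 (R = 1675020*(-2062486) = -3454705299720)
√(R + d) = √(-3454705299720 + 178929) = √(-3454705120791) = I*√3454705120791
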